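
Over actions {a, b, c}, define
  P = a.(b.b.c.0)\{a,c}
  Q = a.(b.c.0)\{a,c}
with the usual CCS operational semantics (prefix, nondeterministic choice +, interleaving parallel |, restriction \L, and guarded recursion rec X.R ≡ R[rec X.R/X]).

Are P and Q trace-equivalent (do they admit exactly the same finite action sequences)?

Reachable graph of P (4 states):
  u0 = a.(b.b.c.0)\{a,c} ⊢ —a→ u1
  u1 = (b.b.c.0)\{a,c} ⊢ —b→ u2
  u2 = (b.c.0)\{a,c} ⊢ —b→ u3
  u3 = (c.0)\{a,c} ⊢ ∅
Reachable graph of Q (3 states):
  v0 = a.(b.c.0)\{a,c} ⊢ —a→ v1
  v1 = (b.c.0)\{a,c} ⊢ —b→ v2
  v2 = (c.0)\{a,c} ⊢ ∅
Run σ = ⟨abb⟩ on P: start {u0}
  [1] a ⇒ {u1}
  [2] b ⇒ {u2}
  [3] b ⇒ {u3}
  — P admits the full trace.
Run σ = ⟨abb⟩ on Q: start {v0}
  [1] a ⇒ {v1}
  [2] b ⇒ {v2}
  [3] b ⇒ no successor for Q

trace-distinct — witness ⟨abb⟩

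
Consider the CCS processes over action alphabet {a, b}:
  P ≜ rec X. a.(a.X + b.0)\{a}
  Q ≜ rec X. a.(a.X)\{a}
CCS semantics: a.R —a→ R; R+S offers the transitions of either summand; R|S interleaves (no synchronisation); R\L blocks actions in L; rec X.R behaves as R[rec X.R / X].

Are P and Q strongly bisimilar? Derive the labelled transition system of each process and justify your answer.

P's transition system — 3 states:
  m0 = rec X. a.(a.X + b.0)\{a} → ··a··> m1
  m1 = (a.(rec X. a.(a.X + b.0)\{a}) + b.0)\{a} → ··b··> m2
  m2 = 0\{a} → stopped
Q's transition system — 2 states:
  n0 = rec X. a.(a.X)\{a} → ··a··> n1
  n1 = (a.(rec X. a.(a.X)\{a}))\{a} → stopped
Partition-refinement fixed point:
  B0 = {m0}
  B1 = {m1}
  B2 = {m2, n1}
  B3 = {n0}
m0 ∈ B0, n0 ∈ B3 → different blocks

P ≁ Q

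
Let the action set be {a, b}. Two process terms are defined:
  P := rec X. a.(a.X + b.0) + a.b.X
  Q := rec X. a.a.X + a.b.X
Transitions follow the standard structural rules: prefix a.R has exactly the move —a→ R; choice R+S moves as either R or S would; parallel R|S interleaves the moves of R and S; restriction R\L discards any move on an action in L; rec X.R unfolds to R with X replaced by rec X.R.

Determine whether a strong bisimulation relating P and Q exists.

P's transition system — 4 states:
  s0 = rec X. a.(a.X + b.0) + a.b.X :: ··a··> s1, ··a··> s2
  s1 = a.(rec X. a.(a.X + b.0) + a.b.X) + b.0 :: ··a··> s0, ··b··> s3
  s2 = b.(rec X. a.(a.X + b.0) + a.b.X) :: ··b··> s0
  s3 = 0 :: ∅
Q's transition system — 3 states:
  t0 = rec X. a.a.X + a.b.X :: ··a··> t1, ··a··> t2
  t1 = a.(rec X. a.a.X + a.b.X) :: ··a··> t0
  t2 = b.(rec X. a.a.X + a.b.X) :: ··b··> t0
Bisimilarity quotient blocks:
  B0 = {s0}
  B1 = {s2}
  B2 = {s1}
  B3 = {s3}
  B4 = {t0}
  B5 = {t2}
  B6 = {t1}
s0 ∈ B0, t0 ∈ B4 → different blocks

not bisimilar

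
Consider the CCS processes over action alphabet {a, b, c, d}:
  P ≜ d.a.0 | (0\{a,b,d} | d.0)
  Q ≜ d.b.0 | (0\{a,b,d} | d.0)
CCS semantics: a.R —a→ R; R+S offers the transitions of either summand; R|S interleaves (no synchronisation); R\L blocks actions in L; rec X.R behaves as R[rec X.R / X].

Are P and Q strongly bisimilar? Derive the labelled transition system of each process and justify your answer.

LTS(P): 6 reachable states
  s0 = d.a.0 | (0\{a,b,d} | d.0) → ··d··> s1, ··d··> s2
  s1 = a.0 | (0\{a,b,d} | d.0) → ··a··> s3, ··d··> s4
  s2 = d.a.0 | (0\{a,b,d} | 0) → ··d··> s4
  s3 = 0 | (0\{a,b,d} | d.0) → ··d··> s5
  s4 = a.0 | (0\{a,b,d} | 0) → ··a··> s5
  s5 = 0 | (0\{a,b,d} | 0) → (no moves)
LTS(Q): 6 reachable states
  t0 = d.b.0 | (0\{a,b,d} | d.0) → ··d··> t1, ··d··> t2
  t1 = b.0 | (0\{a,b,d} | d.0) → ··b··> t3, ··d··> t4
  t2 = d.b.0 | (0\{a,b,d} | 0) → ··d··> t4
  t3 = 0 | (0\{a,b,d} | d.0) → ··d··> t5
  t4 = b.0 | (0\{a,b,d} | 0) → ··b··> t5
  t5 = 0 | (0\{a,b,d} | 0) → (no moves)
Partition-refinement fixed point:
  B0 = {s0}
  B1 = {s1}
  B2 = {s3, t3}
  B3 = {s5, t5}
  B4 = {s4}
  B5 = {s2}
  B6 = {t0}
  B7 = {t1}
  B8 = {t4}
  B9 = {t2}
s0 ∈ B0, t0 ∈ B6 → different blocks

not bisimilar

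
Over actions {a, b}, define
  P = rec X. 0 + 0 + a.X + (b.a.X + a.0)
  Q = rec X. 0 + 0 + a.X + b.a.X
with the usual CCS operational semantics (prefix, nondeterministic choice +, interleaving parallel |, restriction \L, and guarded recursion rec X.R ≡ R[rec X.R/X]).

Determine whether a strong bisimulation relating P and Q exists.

P ≁ Q

P's transition system — 3 states:
  m0 = rec X. 0 + 0 + a.X + (b.a.X + a.0) ⊢ ··a··> m0, ··a··> m1, ··b··> m2
  m1 = 0 ⊢ ·
  m2 = a.(rec X. 0 + 0 + a.X + (b.a.X + a.0)) ⊢ ··a··> m0
Q's transition system — 2 states:
  n0 = rec X. 0 + 0 + a.X + b.a.X ⊢ ··a··> n0, ··b··> n1
  n1 = a.(rec X. 0 + 0 + a.X + b.a.X) ⊢ ··a··> n0
Coarsest stable partition (strong bisimilarity classes):
  B0 = {m0}
  B1 = {m2}
  B2 = {m1}
  B3 = {n0}
  B4 = {n1}
m0 ∈ B0, n0 ∈ B3 → different blocks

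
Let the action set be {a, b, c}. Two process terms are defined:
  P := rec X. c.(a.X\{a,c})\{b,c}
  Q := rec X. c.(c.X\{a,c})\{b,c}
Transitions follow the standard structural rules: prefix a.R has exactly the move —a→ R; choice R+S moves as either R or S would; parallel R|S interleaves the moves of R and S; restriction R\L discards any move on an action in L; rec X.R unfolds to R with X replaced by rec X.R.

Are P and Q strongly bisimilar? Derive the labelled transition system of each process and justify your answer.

P's transition system — 3 states:
  m0 = rec X. c.(a.X\{a,c})\{b,c} → —c→ m1
  m1 = (a.(rec X. c.(a.X\{a,c})\{b,c})\{a,c})\{b,c} → —a→ m2
  m2 = (rec X. c.(a.X\{a,c})\{b,c})\{a,c}\{b,c} → ·
Q's transition system — 2 states:
  n0 = rec X. c.(c.X\{a,c})\{b,c} → —c→ n1
  n1 = (c.(rec X. c.(c.X\{a,c})\{b,c})\{a,c})\{b,c} → ·
Partition-refinement fixed point:
  B0 = {m0}
  B1 = {m1}
  B2 = {m2, n1}
  B3 = {n0}
m0 ∈ B0, n0 ∈ B3 → different blocks

P ≁ Q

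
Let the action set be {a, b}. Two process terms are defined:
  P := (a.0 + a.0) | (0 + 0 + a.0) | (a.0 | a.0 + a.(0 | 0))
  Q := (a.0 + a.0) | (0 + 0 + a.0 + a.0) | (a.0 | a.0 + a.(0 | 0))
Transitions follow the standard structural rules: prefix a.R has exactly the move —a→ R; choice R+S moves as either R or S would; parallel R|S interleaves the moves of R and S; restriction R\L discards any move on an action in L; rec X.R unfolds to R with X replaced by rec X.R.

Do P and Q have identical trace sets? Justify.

trace-equivalent

Reachable graph of P (16 states):
  p0 = (a.0 + a.0) | (0 + 0 + a.0) | (a.0 | a.0 + a.(0 | 0)) → ··a··> p1, ··a··> p2, ··a··> p3, ··a··> p4, ··a··> p5
  p1 = (a.0 + a.0) | (0 + 0 + a.0) | (0 | 0) → ··a··> p6, ··a··> p7
  p2 = (a.0 + a.0) | (0 + 0 + a.0) | (0 | a.0) → ··a··> p1, ··a··> p8, ··a··> p9
  p3 = (a.0 + a.0) | (0 + 0 + a.0) | (a.0 | 0) → ··a··> p1, ··a··> p10, ··a··> p11
  p4 = (a.0 + a.0) | 0 | (a.0 | a.0 + a.(0 | 0)) → ··a··> p10, ··a··> p12, ··a··> p6, ··a··> p8
  p5 = 0 | (0 + 0 + a.0) | (a.0 | a.0 + a.(0 | 0)) → ··a··> p11, ··a··> p12, ··a··> p7, ··a··> p9
  p6 = (a.0 + a.0) | 0 | (0 | 0) → ··a··> p13
  p7 = 0 | (0 + 0 + a.0) | (0 | 0) → ··a··> p13
  p8 = (a.0 + a.0) | 0 | (0 | a.0) → ··a··> p14, ··a··> p6
  p9 = 0 | (0 + 0 + a.0) | (0 | a.0) → ··a··> p14, ··a··> p7
  p10 = (a.0 + a.0) | 0 | (a.0 | 0) → ··a··> p15, ··a··> p6
  p11 = 0 | (0 + 0 + a.0) | (a.0 | 0) → ··a··> p15, ··a··> p7
  p12 = 0 | 0 | (a.0 | a.0 + a.(0 | 0)) → ··a··> p13, ··a··> p14, ··a··> p15
  p13 = 0 | 0 | (0 | 0) → deadlocked
  p14 = 0 | 0 | (0 | a.0) → ··a··> p13
  p15 = 0 | 0 | (a.0 | 0) → ··a··> p13
Reachable graph of Q (16 states):
  q0 = (a.0 + a.0) | (0 + 0 + a.0 + a.0) | (a.0 | a.0 + a.(0 | 0)) → ··a··> q1, ··a··> q2, ··a··> q3, ··a··> q4, ··a··> q5
  q1 = (a.0 + a.0) | (0 + 0 + a.0 + a.0) | (0 | 0) → ··a··> q6, ··a··> q7
  q2 = (a.0 + a.0) | (0 + 0 + a.0 + a.0) | (0 | a.0) → ··a··> q1, ··a··> q8, ··a··> q9
  q3 = (a.0 + a.0) | (0 + 0 + a.0 + a.0) | (a.0 | 0) → ··a··> q1, ··a··> q10, ··a··> q11
  q4 = (a.0 + a.0) | 0 | (a.0 | a.0 + a.(0 | 0)) → ··a··> q10, ··a··> q12, ··a··> q6, ··a··> q8
  q5 = 0 | (0 + 0 + a.0 + a.0) | (a.0 | a.0 + a.(0 | 0)) → ··a··> q11, ··a··> q12, ··a··> q7, ··a··> q9
  q6 = (a.0 + a.0) | 0 | (0 | 0) → ··a··> q13
  q7 = 0 | (0 + 0 + a.0 + a.0) | (0 | 0) → ··a··> q13
  q8 = (a.0 + a.0) | 0 | (0 | a.0) → ··a··> q14, ··a··> q6
  q9 = 0 | (0 + 0 + a.0 + a.0) | (0 | a.0) → ··a··> q14, ··a··> q7
  q10 = (a.0 + a.0) | 0 | (a.0 | 0) → ··a··> q15, ··a··> q6
  q11 = 0 | (0 + 0 + a.0 + a.0) | (a.0 | 0) → ··a··> q15, ··a··> q7
  q12 = 0 | 0 | (a.0 | a.0 + a.(0 | 0)) → ··a··> q13, ··a··> q14, ··a··> q15
  q13 = 0 | 0 | (0 | 0) → deadlocked
  q14 = 0 | 0 | (0 | a.0) → ··a··> q13
  q15 = 0 | 0 | (a.0 | 0) → ··a··> q13
Bisimilarity quotient blocks:
  B0 = {p0, q0}
  B1 = {p4, p5, q4, q5}
  B2 = {p1, p10, p11, p8, p9, q1, q10, q11, q8, q9}
  B3 = {p14, p15, p6, p7, q14, q15, q6, q7}
  B4 = {p13, q13}
  B5 = {p12, q12}
  B6 = {p2, p3, q2, q3}
p0 ∈ B0, q0 ∈ B0 → same block
Bisimilar ⇒ trace-equivalent.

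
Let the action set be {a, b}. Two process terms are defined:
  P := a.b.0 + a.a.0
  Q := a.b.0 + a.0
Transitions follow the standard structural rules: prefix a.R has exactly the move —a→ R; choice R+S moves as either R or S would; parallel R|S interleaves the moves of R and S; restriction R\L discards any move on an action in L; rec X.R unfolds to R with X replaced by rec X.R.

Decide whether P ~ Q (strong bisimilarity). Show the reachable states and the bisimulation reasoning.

LTS(P): 4 reachable states
  u0 = a.b.0 + a.a.0 | —a→ u1, —a→ u2
  u1 = a.0 | —a→ u3
  u2 = b.0 | —b→ u3
  u3 = 0 | stopped
LTS(Q): 3 reachable states
  v0 = a.b.0 + a.0 | —a→ v1, —a→ v2
  v1 = 0 | stopped
  v2 = b.0 | —b→ v1
Partition-refinement fixed point:
  B0 = {u0}
  B1 = {u2, v2}
  B2 = {u3, v1}
  B3 = {u1}
  B4 = {v0}
u0 ∈ B0, v0 ∈ B4 → different blocks

NO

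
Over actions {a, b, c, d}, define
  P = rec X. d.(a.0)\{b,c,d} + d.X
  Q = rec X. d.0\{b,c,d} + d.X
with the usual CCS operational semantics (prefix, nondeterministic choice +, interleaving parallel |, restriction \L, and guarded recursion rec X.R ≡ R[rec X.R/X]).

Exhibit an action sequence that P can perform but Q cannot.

P's transition system — 3 states:
  s0 = rec X. d.(a.0)\{b,c,d} + d.X has moves ··d··> s0, ··d··> s1
  s1 = (a.0)\{b,c,d} has moves ··a··> s2
  s2 = 0\{b,c,d} has moves ·
Q's transition system — 2 states:
  t0 = rec X. d.0\{b,c,d} + d.X has moves ··d··> t0, ··d··> t1
  t1 = 0\{b,c,d} has moves ·
Run σ = ⟨da⟩ on P: start {s0}
  after d @ step 1: {s0, s1}
  after a @ step 2: {s2}
  ✓ P
Run σ = ⟨da⟩ on Q: start {t0}
  after d @ step 1: {t0, t1}
  after a @ step 2: no successor for Q

da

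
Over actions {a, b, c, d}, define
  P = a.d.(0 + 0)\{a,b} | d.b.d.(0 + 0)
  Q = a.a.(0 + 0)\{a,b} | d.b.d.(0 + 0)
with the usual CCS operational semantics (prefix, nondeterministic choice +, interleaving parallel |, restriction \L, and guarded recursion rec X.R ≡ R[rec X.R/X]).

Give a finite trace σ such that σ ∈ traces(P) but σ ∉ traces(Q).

LTS(P): 12 reachable states
  m0 = a.d.(0 + 0)\{a,b} | d.b.d.(0 + 0) has moves ··a··> m1, ··d··> m2
  m1 = d.(0 + 0)\{a,b} | d.b.d.(0 + 0) has moves ··d··> m3, ··d··> m4
  m2 = a.d.(0 + 0)\{a,b} | b.d.(0 + 0) has moves ··a··> m4, ··b··> m5
  m3 = (0 + 0)\{a,b} | d.b.d.(0 + 0) has moves ··d··> m6
  m4 = d.(0 + 0)\{a,b} | b.d.(0 + 0) has moves ··b··> m7, ··d··> m6
  m5 = a.d.(0 + 0)\{a,b} | d.(0 + 0) has moves ··a··> m7, ··d··> m8
  m6 = (0 + 0)\{a,b} | b.d.(0 + 0) has moves ··b··> m9
  m7 = d.(0 + 0)\{a,b} | d.(0 + 0) has moves ··d··> m10, ··d··> m9
  m8 = a.d.(0 + 0)\{a,b} | (0 + 0) has moves ··a··> m10
  m9 = (0 + 0)\{a,b} | d.(0 + 0) has moves ··d··> m11
  m10 = d.(0 + 0)\{a,b} | (0 + 0) has moves ··d··> m11
  m11 = (0 + 0)\{a,b} | (0 + 0) has moves ·
LTS(Q): 12 reachable states
  n0 = a.a.(0 + 0)\{a,b} | d.b.d.(0 + 0) has moves ··a··> n1, ··d··> n2
  n1 = a.(0 + 0)\{a,b} | d.b.d.(0 + 0) has moves ··a··> n3, ··d··> n4
  n2 = a.a.(0 + 0)\{a,b} | b.d.(0 + 0) has moves ··a··> n4, ··b··> n5
  n3 = (0 + 0)\{a,b} | d.b.d.(0 + 0) has moves ··d··> n6
  n4 = a.(0 + 0)\{a,b} | b.d.(0 + 0) has moves ··a··> n6, ··b··> n7
  n5 = a.a.(0 + 0)\{a,b} | d.(0 + 0) has moves ··a··> n7, ··d··> n8
  n6 = (0 + 0)\{a,b} | b.d.(0 + 0) has moves ··b··> n9
  n7 = a.(0 + 0)\{a,b} | d.(0 + 0) has moves ··a··> n9, ··d··> n10
  n8 = a.a.(0 + 0)\{a,b} | (0 + 0) has moves ··a··> n10
  n9 = (0 + 0)\{a,b} | d.(0 + 0) has moves ··d··> n11
  n10 = a.(0 + 0)\{a,b} | (0 + 0) has moves ··a··> n11
  n11 = (0 + 0)\{a,b} | (0 + 0) has moves ·
Run σ = ⟨add⟩ on P: start {m0}
  after a @ step 1: {m1}
  after d @ step 2: {m3, m4}
  after d @ step 3: {m6}
  — P admits the full trace.
Run σ = ⟨add⟩ on Q: start {n0}
  after a @ step 1: {n1}
  after d @ step 2: {n4}
  after d @ step 3: ∅  — Q cannot continue

add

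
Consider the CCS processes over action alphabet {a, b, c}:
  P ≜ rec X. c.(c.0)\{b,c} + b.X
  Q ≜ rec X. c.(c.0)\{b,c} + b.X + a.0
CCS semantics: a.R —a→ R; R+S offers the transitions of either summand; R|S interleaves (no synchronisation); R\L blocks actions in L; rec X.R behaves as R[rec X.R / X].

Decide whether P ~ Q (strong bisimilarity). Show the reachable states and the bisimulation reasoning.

P's transition system — 2 states:
  s0 = rec X. c.(c.0)\{b,c} + b.X :: =b=> s0, =c=> s1
  s1 = (c.0)\{b,c} :: stopped
Q's transition system — 3 states:
  t0 = rec X. c.(c.0)\{b,c} + b.X + a.0 :: =a=> t1, =b=> t0, =c=> t2
  t1 = 0 :: stopped
  t2 = (c.0)\{b,c} :: stopped
Coarsest stable partition (strong bisimilarity classes):
  B0 = {s0}
  B1 = {s1, t1, t2}
  B2 = {t0}
s0 ∈ B0, t0 ∈ B2 → different blocks

P ≁ Q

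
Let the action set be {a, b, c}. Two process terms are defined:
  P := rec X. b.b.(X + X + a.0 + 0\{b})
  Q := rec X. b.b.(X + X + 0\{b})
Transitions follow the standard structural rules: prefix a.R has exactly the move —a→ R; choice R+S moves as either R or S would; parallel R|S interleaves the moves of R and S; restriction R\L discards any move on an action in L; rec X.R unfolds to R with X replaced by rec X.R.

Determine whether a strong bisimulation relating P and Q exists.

NO

P's transition system — 4 states:
  s0 = rec X. b.b.(X + X + a.0 + 0\{b}) ⊢ ··b··> s1
  s1 = b.((rec X. b.b.(X + X + a.0 + 0\{b})) + (rec X. b.b.(X + X + a.0 + 0\{b})) + a.0 + 0\{b}) ⊢ ··b··> s2
  s2 = (rec X. b.b.(X + X + a.0 + 0\{b})) + (rec X. b.b.(X + X + a.0 + 0\{b})) + a.0 + 0\{b} ⊢ ··a··> s3, ··b··> s1
  s3 = 0 ⊢ ·
Q's transition system — 3 states:
  t0 = rec X. b.b.(X + X + 0\{b}) ⊢ ··b··> t1
  t1 = b.((rec X. b.b.(X + X + 0\{b})) + (rec X. b.b.(X + X + 0\{b})) + 0\{b}) ⊢ ··b··> t2
  t2 = (rec X. b.b.(X + X + 0\{b})) + (rec X. b.b.(X + X + 0\{b})) + 0\{b} ⊢ ··b··> t1
Bisimilarity quotient blocks:
  B0 = {s0}
  B1 = {s1}
  B2 = {s2}
  B3 = {s3}
  B4 = {t0, t1, t2}
s0 ∈ B0, t0 ∈ B4 → different blocks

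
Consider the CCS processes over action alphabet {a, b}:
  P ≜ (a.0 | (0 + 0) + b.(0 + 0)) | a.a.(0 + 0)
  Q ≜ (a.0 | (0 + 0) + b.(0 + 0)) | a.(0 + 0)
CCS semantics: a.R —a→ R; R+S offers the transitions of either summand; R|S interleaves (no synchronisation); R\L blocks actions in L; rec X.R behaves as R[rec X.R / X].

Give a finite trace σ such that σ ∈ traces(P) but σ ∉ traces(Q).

LTS(P): 9 reachable states
  s0 = (a.0 | (0 + 0) + b.(0 + 0)) | a.a.(0 + 0) → —a→ s1, —a→ s2, —b→ s3
  s1 = (a.0 | (0 + 0) + b.(0 + 0)) | a.(0 + 0) → —a→ s4, —a→ s5, —b→ s6
  s2 = 0 | (0 + 0) | a.a.(0 + 0) → —a→ s5
  s3 = (0 + 0) | a.a.(0 + 0) → —a→ s6
  s4 = (a.0 | (0 + 0) + b.(0 + 0)) | (0 + 0) → —a→ s7, —b→ s8
  s5 = 0 | (0 + 0) | a.(0 + 0) → —a→ s7
  s6 = (0 + 0) | a.(0 + 0) → —a→ s8
  s7 = 0 | (0 + 0) | (0 + 0) → stopped
  s8 = (0 + 0) | (0 + 0) → stopped
LTS(Q): 6 reachable states
  t0 = (a.0 | (0 + 0) + b.(0 + 0)) | a.(0 + 0) → —a→ t1, —a→ t2, —b→ t3
  t1 = (a.0 | (0 + 0) + b.(0 + 0)) | (0 + 0) → —a→ t4, —b→ t5
  t2 = 0 | (0 + 0) | a.(0 + 0) → —a→ t4
  t3 = (0 + 0) | a.(0 + 0) → —a→ t5
  t4 = 0 | (0 + 0) | (0 + 0) → stopped
  t5 = (0 + 0) | (0 + 0) → stopped
Trace ⟨aaa⟩ through P, begin at {s0}:
  [1] a ⇒ {s1, s2}
  [2] a ⇒ {s4, s5}
  [3] a ⇒ {s7}
  P completes σ.
Trace ⟨aaa⟩ through Q, begin at {t0}:
  [1] a ⇒ {t1, t2}
  [2] a ⇒ {t4}
  [3] a ⇒ no successor for Q

aaa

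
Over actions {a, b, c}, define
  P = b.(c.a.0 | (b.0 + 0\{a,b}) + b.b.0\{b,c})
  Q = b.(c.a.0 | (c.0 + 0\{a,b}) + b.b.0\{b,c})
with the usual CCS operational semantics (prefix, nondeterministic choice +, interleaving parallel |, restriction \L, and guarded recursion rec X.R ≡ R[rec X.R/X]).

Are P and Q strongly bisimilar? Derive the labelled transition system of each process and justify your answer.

LTS(P): 9 reachable states
  m0 = b.(c.a.0 | (b.0 + 0\{a,b}) + b.b.0\{b,c}) :: —b→ m1
  m1 = c.a.0 | (b.0 + 0\{a,b}) + b.b.0\{b,c} :: —b→ m2, —b→ m3, —c→ m4
  m2 = b.0\{b,c} :: —b→ m5
  m3 = c.a.0 | 0 :: —c→ m6
  m4 = a.0 | (b.0 + 0\{a,b}) :: —a→ m7, —b→ m6
  m5 = 0\{b,c} :: deadlocked
  m6 = a.0 | 0 :: —a→ m8
  m7 = 0 | (b.0 + 0\{a,b}) :: —b→ m8
  m8 = 0 | 0 :: deadlocked
LTS(Q): 9 reachable states
  n0 = b.(c.a.0 | (c.0 + 0\{a,b}) + b.b.0\{b,c}) :: —b→ n1
  n1 = c.a.0 | (c.0 + 0\{a,b}) + b.b.0\{b,c} :: —b→ n2, —c→ n3, —c→ n4
  n2 = b.0\{b,c} :: —b→ n5
  n3 = a.0 | (c.0 + 0\{a,b}) :: —a→ n6, —c→ n7
  n4 = c.a.0 | 0 :: —c→ n7
  n5 = 0\{b,c} :: deadlocked
  n6 = 0 | (c.0 + 0\{a,b}) :: —c→ n8
  n7 = a.0 | 0 :: —a→ n8
  n8 = 0 | 0 :: deadlocked
Bisimilarity quotient blocks:
  B0 = {m0}
  B1 = {m1}
  B2 = {m2, m7, n2}
  B3 = {m5, m8, n5, n8}
  B4 = {m3, n4}
  B5 = {m6, n7}
  B6 = {m4}
  B7 = {n0}
  B8 = {n1}
  B9 = {n3}
  B10 = {n6}
m0 ∈ B0, n0 ∈ B7 → different blocks

NO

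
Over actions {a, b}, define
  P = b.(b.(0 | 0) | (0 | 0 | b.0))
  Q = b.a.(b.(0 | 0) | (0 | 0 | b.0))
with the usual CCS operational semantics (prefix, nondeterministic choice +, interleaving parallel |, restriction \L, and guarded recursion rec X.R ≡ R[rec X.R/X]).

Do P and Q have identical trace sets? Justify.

P's transition system — 5 states:
  p0 = b.(b.(0 | 0) | (0 | 0 | b.0)) ⊢ -b-> p1
  p1 = b.(0 | 0) | (0 | 0 | b.0) ⊢ -b-> p2, -b-> p3
  p2 = 0 | 0 | (0 | 0 | b.0) ⊢ -b-> p4
  p3 = b.(0 | 0) | (0 | 0 | 0) ⊢ -b-> p4
  p4 = 0 | 0 | (0 | 0 | 0) ⊢ (no moves)
Q's transition system — 6 states:
  q0 = b.a.(b.(0 | 0) | (0 | 0 | b.0)) ⊢ -b-> q1
  q1 = a.(b.(0 | 0) | (0 | 0 | b.0)) ⊢ -a-> q2
  q2 = b.(0 | 0) | (0 | 0 | b.0) ⊢ -b-> q3, -b-> q4
  q3 = 0 | 0 | (0 | 0 | b.0) ⊢ -b-> q5
  q4 = b.(0 | 0) | (0 | 0 | 0) ⊢ -b-> q5
  q5 = 0 | 0 | (0 | 0 | 0) ⊢ (no moves)
Executing bb from P (initial set {p0}):
  step 1 (b): {p1}
  step 2 (b): {p2, p3}
  — P admits the full trace.
Executing bb from Q (initial set {q0}):
  step 1 (b): {q1}
  step 2 (b): no successor for Q

NO — witness ⟨bb⟩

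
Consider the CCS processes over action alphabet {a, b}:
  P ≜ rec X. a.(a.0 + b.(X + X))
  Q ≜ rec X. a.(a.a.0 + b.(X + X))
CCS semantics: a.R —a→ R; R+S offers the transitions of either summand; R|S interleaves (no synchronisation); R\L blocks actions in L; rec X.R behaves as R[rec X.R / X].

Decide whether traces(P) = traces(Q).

P's transition system — 4 states:
  m0 = rec X. a.(a.0 + b.(X + X)) ⊢ --a--▸ m1
  m1 = a.0 + b.((rec X. a.(a.0 + b.(X + X))) + (rec X. a.(a.0 + b.(X + X)))) ⊢ --a--▸ m2, --b--▸ m3
  m2 = 0 ⊢ deadlocked
  m3 = (rec X. a.(a.0 + b.(X + X))) + (rec X. a.(a.0 + b.(X + X))) ⊢ --a--▸ m1
Q's transition system — 5 states:
  n0 = rec X. a.(a.a.0 + b.(X + X)) ⊢ --a--▸ n1
  n1 = a.a.0 + b.((rec X. a.(a.a.0 + b.(X + X))) + (rec X. a.(a.a.0 + b.(X + X)))) ⊢ --a--▸ n2, --b--▸ n3
  n2 = a.0 ⊢ --a--▸ n4
  n3 = (rec X. a.(a.a.0 + b.(X + X))) + (rec X. a.(a.a.0 + b.(X + X))) ⊢ --a--▸ n1
  n4 = 0 ⊢ deadlocked
Run σ = ⟨aaa⟩ on Q: start {n0}
  step 1 (a): {n1}
  step 2 (a): {n2}
  step 3 (a): {n4}
  Q completes σ.
Run σ = ⟨aaa⟩ on P: start {m0}
  step 1 (a): {m1}
  step 2 (a): {m2}
  step 3 (a): ∅  — P cannot continue

traces(P) ≠ traces(Q) — witness ⟨aaa⟩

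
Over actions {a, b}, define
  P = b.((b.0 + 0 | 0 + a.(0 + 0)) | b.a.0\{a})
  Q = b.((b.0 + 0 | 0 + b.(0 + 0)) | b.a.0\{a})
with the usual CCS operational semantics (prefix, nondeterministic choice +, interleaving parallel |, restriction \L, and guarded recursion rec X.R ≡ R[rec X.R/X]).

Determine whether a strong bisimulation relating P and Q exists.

P's transition system — 10 states:
  m0 = b.((b.0 + 0 | 0 + a.(0 + 0)) | b.a.0\{a}) :: --b--▸ m1
  m1 = (b.0 + 0 | 0 + a.(0 + 0)) | b.a.0\{a} :: --a--▸ m2, --b--▸ m3, --b--▸ m4
  m2 = (0 + 0) | b.a.0\{a} :: --b--▸ m5
  m3 = (b.0 + 0 | 0 + a.(0 + 0)) | a.0\{a} :: --a--▸ m5, --a--▸ m6, --b--▸ m7
  m4 = 0 | b.a.0\{a} :: --b--▸ m7
  m5 = (0 + 0) | a.0\{a} :: --a--▸ m8
  m6 = (b.0 + 0 | 0 + a.(0 + 0)) | 0\{a} :: --a--▸ m8, --b--▸ m9
  m7 = 0 | a.0\{a} :: --a--▸ m9
  m8 = (0 + 0) | 0\{a} :: ·
  m9 = 0 | 0\{a} :: ·
Q's transition system — 10 states:
  n0 = b.((b.0 + 0 | 0 + b.(0 + 0)) | b.a.0\{a}) :: --b--▸ n1
  n1 = (b.0 + 0 | 0 + b.(0 + 0)) | b.a.0\{a} :: --b--▸ n2, --b--▸ n3, --b--▸ n4
  n2 = (0 + 0) | b.a.0\{a} :: --b--▸ n5
  n3 = (b.0 + 0 | 0 + b.(0 + 0)) | a.0\{a} :: --a--▸ n6, --b--▸ n5, --b--▸ n7
  n4 = 0 | b.a.0\{a} :: --b--▸ n7
  n5 = (0 + 0) | a.0\{a} :: --a--▸ n8
  n6 = (b.0 + 0 | 0 + b.(0 + 0)) | 0\{a} :: --b--▸ n8, --b--▸ n9
  n7 = 0 | a.0\{a} :: --a--▸ n9
  n8 = (0 + 0) | 0\{a} :: ·
  n9 = 0 | 0\{a} :: ·
Bisimilarity quotient blocks:
  B0 = {m0}
  B1 = {m1}
  B2 = {m2, m4, n2, n4}
  B3 = {m5, m7, n5, n7}
  B4 = {m8, m9, n8, n9}
  B5 = {m3}
  B6 = {m6}
  B7 = {n0}
  B8 = {n1}
  B9 = {n3}
  B10 = {n6}
m0 ∈ B0, n0 ∈ B7 → different blocks

NO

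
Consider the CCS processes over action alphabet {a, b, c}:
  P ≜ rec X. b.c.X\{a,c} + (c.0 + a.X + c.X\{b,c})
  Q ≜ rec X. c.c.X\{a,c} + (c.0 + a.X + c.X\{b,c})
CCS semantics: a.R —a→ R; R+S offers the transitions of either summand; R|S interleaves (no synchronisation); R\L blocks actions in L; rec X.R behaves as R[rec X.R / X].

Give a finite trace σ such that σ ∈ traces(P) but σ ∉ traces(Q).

Reachable graph of P (6 states):
  p0 = rec X. b.c.X\{a,c} + (c.0 + a.X + c.X\{b,c}) | =a=> p0, =b=> p1, =c=> p2, =c=> p3
  p1 = c.(rec X. b.c.X\{a,c} + (c.0 + a.X + c.X\{b,c}))\{a,c} | =c=> p4
  p2 = (rec X. b.c.X\{a,c} + (c.0 + a.X + c.X\{b,c}))\{b,c} | =a=> p2
  p3 = 0 | (no moves)
  p4 = (rec X. b.c.X\{a,c} + (c.0 + a.X + c.X\{b,c}))\{a,c} | =b=> p5
  p5 = (c.(rec X. b.c.X\{a,c} + (c.0 + a.X + c.X\{b,c}))\{a,c})\{a,c} | (no moves)
Reachable graph of Q (5 states):
  q0 = rec X. c.c.X\{a,c} + (c.0 + a.X + c.X\{b,c}) | =a=> q0, =c=> q1, =c=> q2, =c=> q3
  q1 = (rec X. c.c.X\{a,c} + (c.0 + a.X + c.X\{b,c}))\{b,c} | =a=> q1
  q2 = 0 | (no moves)
  q3 = c.(rec X. c.c.X\{a,c} + (c.0 + a.X + c.X\{b,c}))\{a,c} | =c=> q4
  q4 = (rec X. c.c.X\{a,c} + (c.0 + a.X + c.X\{b,c}))\{a,c} | (no moves)
Run σ = ⟨b⟩ on P: start {p0}
  after b @ step 1: {p1}
  ✓ P
Run σ = ⟨b⟩ on Q: start {q0}
  after b @ step 1: ∅ (Q stuck)

b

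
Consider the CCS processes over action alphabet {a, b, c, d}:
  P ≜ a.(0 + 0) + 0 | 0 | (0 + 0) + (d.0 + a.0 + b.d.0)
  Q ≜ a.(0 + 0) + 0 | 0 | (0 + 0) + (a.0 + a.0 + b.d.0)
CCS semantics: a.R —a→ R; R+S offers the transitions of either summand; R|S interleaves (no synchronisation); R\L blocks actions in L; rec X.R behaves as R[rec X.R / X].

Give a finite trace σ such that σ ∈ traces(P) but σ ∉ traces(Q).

d

P's transition system — 4 states:
  s0 = a.(0 + 0) + 0 | 0 | (0 + 0) + (d.0 + a.0 + b.d.0) has moves —a→ s1, —a→ s2, —b→ s3, —d→ s1
  s1 = 0 has moves ·
  s2 = 0 + 0 has moves ·
  s3 = d.0 has moves —d→ s1
Q's transition system — 4 states:
  t0 = a.(0 + 0) + 0 | 0 | (0 + 0) + (a.0 + a.0 + b.d.0) has moves —a→ t1, —a→ t2, —b→ t3
  t1 = 0 has moves ·
  t2 = 0 + 0 has moves ·
  t3 = d.0 has moves —d→ t1
Executing d from P (initial set {s0}):
  step 1 (d): {s1}
  — P admits the full trace.
Executing d from Q (initial set {t0}):
  step 1 (d): no successor for Q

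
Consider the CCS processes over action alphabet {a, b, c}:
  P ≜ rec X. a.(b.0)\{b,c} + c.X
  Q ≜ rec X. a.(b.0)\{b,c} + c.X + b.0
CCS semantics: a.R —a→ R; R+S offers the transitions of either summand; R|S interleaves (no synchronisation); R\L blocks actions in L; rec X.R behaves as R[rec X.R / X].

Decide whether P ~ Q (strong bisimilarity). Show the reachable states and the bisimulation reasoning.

LTS(P): 2 reachable states
  s0 = rec X. a.(b.0)\{b,c} + c.X has moves -a-> s1, -c-> s0
  s1 = (b.0)\{b,c} has moves deadlocked
LTS(Q): 3 reachable states
  t0 = rec X. a.(b.0)\{b,c} + c.X + b.0 has moves -a-> t1, -b-> t2, -c-> t0
  t1 = (b.0)\{b,c} has moves deadlocked
  t2 = 0 has moves deadlocked
Bisimilarity quotient blocks:
  B0 = {s0}
  B1 = {s1, t1, t2}
  B2 = {t0}
s0 ∈ B0, t0 ∈ B2 → different blocks

NO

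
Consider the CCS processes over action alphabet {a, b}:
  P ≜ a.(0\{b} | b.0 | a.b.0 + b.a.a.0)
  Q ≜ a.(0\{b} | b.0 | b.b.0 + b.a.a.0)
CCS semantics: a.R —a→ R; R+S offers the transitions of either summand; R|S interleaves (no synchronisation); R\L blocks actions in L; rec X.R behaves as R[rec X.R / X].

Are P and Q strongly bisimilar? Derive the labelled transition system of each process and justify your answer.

Reachable graph of P (10 states):
  p0 = a.(0\{b} | b.0 | a.b.0 + b.a.a.0) has moves ··a··> p1
  p1 = 0\{b} | b.0 | a.b.0 + b.a.a.0 has moves ··a··> p2, ··b··> p3, ··b··> p4
  p2 = 0\{b} | b.0 | b.0 has moves ··b··> p5, ··b··> p6
  p3 = 0\{b} | 0 | a.b.0 has moves ··a··> p5
  p4 = a.a.0 has moves ··a··> p7
  p5 = 0\{b} | 0 | b.0 has moves ··b··> p8
  p6 = 0\{b} | b.0 | 0 has moves ··b··> p8
  p7 = a.0 has moves ··a··> p9
  p8 = 0\{b} | 0 | 0 has moves deadlocked
  p9 = 0 has moves deadlocked
Reachable graph of Q (10 states):
  q0 = a.(0\{b} | b.0 | b.b.0 + b.a.a.0) has moves ··a··> q1
  q1 = 0\{b} | b.0 | b.b.0 + b.a.a.0 has moves ··b··> q2, ··b··> q3, ··b··> q4
  q2 = 0\{b} | 0 | b.b.0 has moves ··b··> q5
  q3 = 0\{b} | b.0 | b.0 has moves ··b··> q5, ··b··> q6
  q4 = a.a.0 has moves ··a··> q7
  q5 = 0\{b} | 0 | b.0 has moves ··b··> q8
  q6 = 0\{b} | b.0 | 0 has moves ··b··> q8
  q7 = a.0 has moves ··a··> q9
  q8 = 0\{b} | 0 | 0 has moves deadlocked
  q9 = 0 has moves deadlocked
Coarsest stable partition (strong bisimilarity classes):
  B0 = {p0}
  B1 = {p1}
  B2 = {p2, q2, q3}
  B3 = {p5, p6, q5, q6}
  B4 = {p8, p9, q8, q9}
  B5 = {p3}
  B6 = {p4, q4}
  B7 = {p7, q7}
  B8 = {q0}
  B9 = {q1}
p0 ∈ B0, q0 ∈ B8 → different blocks

NO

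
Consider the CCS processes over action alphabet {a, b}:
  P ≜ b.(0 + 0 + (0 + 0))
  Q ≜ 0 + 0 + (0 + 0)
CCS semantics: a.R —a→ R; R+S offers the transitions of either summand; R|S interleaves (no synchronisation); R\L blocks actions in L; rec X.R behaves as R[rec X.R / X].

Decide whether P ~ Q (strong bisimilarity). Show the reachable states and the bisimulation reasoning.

NO

LTS(P): 2 reachable states
  m0 = b.(0 + 0 + (0 + 0)) ⊢ =b=> m1
  m1 = 0 + 0 + (0 + 0) ⊢ deadlocked
LTS(Q): 1 reachable states
  n0 = 0 + 0 + (0 + 0) ⊢ deadlocked
Partition-refinement fixed point:
  B0 = {m0}
  B1 = {m1, n0}
m0 ∈ B0, n0 ∈ B1 → different blocks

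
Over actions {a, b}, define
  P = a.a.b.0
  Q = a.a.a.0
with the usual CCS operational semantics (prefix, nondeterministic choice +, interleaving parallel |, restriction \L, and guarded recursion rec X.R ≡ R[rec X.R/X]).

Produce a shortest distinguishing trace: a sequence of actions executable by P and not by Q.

aab

LTS(P): 4 reachable states
  s0 = a.a.b.0 | ··a··> s1
  s1 = a.b.0 | ··a··> s2
  s2 = b.0 | ··b··> s3
  s3 = 0 | ∅
LTS(Q): 4 reachable states
  t0 = a.a.a.0 | ··a··> t1
  t1 = a.a.0 | ··a··> t2
  t2 = a.0 | ··a··> t3
  t3 = 0 | ∅
Run σ = ⟨aab⟩ on P: start {s0}
  [1] a ⇒ {s1}
  [2] a ⇒ {s2}
  [3] b ⇒ {s3}
  ✓ P
Run σ = ⟨aab⟩ on Q: start {t0}
  [1] a ⇒ {t1}
  [2] a ⇒ {t2}
  [3] b ⇒ ∅ (Q stuck)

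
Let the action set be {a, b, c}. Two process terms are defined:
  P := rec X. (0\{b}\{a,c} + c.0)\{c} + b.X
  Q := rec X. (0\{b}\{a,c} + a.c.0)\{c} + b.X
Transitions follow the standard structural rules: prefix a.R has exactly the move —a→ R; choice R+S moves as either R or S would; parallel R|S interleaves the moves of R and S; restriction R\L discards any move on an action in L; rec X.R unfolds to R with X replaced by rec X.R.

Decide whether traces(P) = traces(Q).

traces(P) ≠ traces(Q) — witness ⟨a⟩

LTS(P): 1 reachable states
  s0 = rec X. (0\{b}\{a,c} + c.0)\{c} + b.X :: —b→ s0
LTS(Q): 2 reachable states
  t0 = rec X. (0\{b}\{a,c} + a.c.0)\{c} + b.X :: —a→ t1, —b→ t0
  t1 = (c.0)\{c} :: ∅
Executing a from Q (initial set {t0}):
  step 1 (a): {t1}
  — Q admits the full trace.
Executing a from P (initial set {s0}):
  step 1 (a): ∅  — P cannot continue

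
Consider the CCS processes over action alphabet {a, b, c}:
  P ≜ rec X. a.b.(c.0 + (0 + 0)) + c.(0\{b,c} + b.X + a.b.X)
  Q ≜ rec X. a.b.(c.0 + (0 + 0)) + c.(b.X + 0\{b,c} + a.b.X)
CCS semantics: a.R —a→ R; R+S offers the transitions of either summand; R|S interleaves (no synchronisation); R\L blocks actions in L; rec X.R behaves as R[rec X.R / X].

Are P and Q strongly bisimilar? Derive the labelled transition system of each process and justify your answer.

LTS(P): 6 reachable states
  s0 = rec X. a.b.(c.0 + (0 + 0)) + c.(0\{b,c} + b.X + a.b.X) → =a=> s1, =c=> s2
  s1 = b.(c.0 + (0 + 0)) → =b=> s3
  s2 = 0\{b,c} + b.(rec X. a.b.(c.0 + (0 + 0)) + c.(0\{b,c} + b.X + a.b.X)) + a.b.(rec X. a.b.(c.0 + (0 + 0)) + c.(0\{b,c} + b.X + a.b.X)) → =a=> s4, =b=> s0
  s3 = c.0 + (0 + 0) → =c=> s5
  s4 = b.(rec X. a.b.(c.0 + (0 + 0)) + c.(0\{b,c} + b.X + a.b.X)) → =b=> s0
  s5 = 0 → (no moves)
LTS(Q): 6 reachable states
  t0 = rec X. a.b.(c.0 + (0 + 0)) + c.(b.X + 0\{b,c} + a.b.X) → =a=> t1, =c=> t2
  t1 = b.(c.0 + (0 + 0)) → =b=> t3
  t2 = b.(rec X. a.b.(c.0 + (0 + 0)) + c.(b.X + 0\{b,c} + a.b.X)) + 0\{b,c} + a.b.(rec X. a.b.(c.0 + (0 + 0)) + c.(b.X + 0\{b,c} + a.b.X)) → =a=> t4, =b=> t0
  t3 = c.0 + (0 + 0) → =c=> t5
  t4 = b.(rec X. a.b.(c.0 + (0 + 0)) + c.(b.X + 0\{b,c} + a.b.X)) → =b=> t0
  t5 = 0 → (no moves)
Bisimilarity quotient blocks:
  B0 = {s0, t0}
  B1 = {s2, t2}
  B2 = {s4, t4}
  B3 = {s1, t1}
  B4 = {s3, t3}
  B5 = {s5, t5}
s0 ∈ B0, t0 ∈ B0 → same block

P ~ Q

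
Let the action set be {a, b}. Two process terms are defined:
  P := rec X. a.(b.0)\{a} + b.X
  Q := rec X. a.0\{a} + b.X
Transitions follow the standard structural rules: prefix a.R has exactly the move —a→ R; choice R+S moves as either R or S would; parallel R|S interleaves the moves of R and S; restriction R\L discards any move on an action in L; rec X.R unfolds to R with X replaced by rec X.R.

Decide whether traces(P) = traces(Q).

trace-distinct — witness ⟨ab⟩

P's transition system — 3 states:
  m0 = rec X. a.(b.0)\{a} + b.X :: =a=> m1, =b=> m0
  m1 = (b.0)\{a} :: =b=> m2
  m2 = 0\{a} :: ·
Q's transition system — 2 states:
  n0 = rec X. a.0\{a} + b.X :: =a=> n1, =b=> n0
  n1 = 0\{a} :: ·
Trace ⟨ab⟩ through P, begin at {m0}:
  [1] a ⇒ {m1}
  [2] b ⇒ {m2}
  ✓ P
Trace ⟨ab⟩ through Q, begin at {n0}:
  [1] a ⇒ {n1}
  [2] b ⇒ ∅ (Q stuck)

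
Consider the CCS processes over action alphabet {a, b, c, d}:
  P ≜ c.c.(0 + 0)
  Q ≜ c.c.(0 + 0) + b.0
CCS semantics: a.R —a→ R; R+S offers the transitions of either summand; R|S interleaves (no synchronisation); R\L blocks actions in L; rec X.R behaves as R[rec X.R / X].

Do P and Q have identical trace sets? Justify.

traces(P) ≠ traces(Q) — witness ⟨b⟩

LTS(P): 3 reachable states
  s0 = c.c.(0 + 0) → —c→ s1
  s1 = c.(0 + 0) → —c→ s2
  s2 = 0 + 0 → (no moves)
LTS(Q): 4 reachable states
  t0 = c.c.(0 + 0) + b.0 → —b→ t1, —c→ t2
  t1 = 0 → (no moves)
  t2 = c.(0 + 0) → —c→ t3
  t3 = 0 + 0 → (no moves)
Trace ⟨b⟩ through Q, begin at {t0}:
  after b @ step 1: {t1}
  ✓ Q
Trace ⟨b⟩ through P, begin at {s0}:
  after b @ step 1: no successor for P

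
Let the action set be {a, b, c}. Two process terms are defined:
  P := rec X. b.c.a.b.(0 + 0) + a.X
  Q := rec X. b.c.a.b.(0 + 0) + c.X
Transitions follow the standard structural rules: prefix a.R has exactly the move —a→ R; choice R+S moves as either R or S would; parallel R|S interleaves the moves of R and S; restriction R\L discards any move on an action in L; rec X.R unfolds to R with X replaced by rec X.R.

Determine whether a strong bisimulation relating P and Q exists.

P's transition system — 5 states:
  p0 = rec X. b.c.a.b.(0 + 0) + a.X → =a=> p0, =b=> p1
  p1 = c.a.b.(0 + 0) → =c=> p2
  p2 = a.b.(0 + 0) → =a=> p3
  p3 = b.(0 + 0) → =b=> p4
  p4 = 0 + 0 → (no moves)
Q's transition system — 5 states:
  q0 = rec X. b.c.a.b.(0 + 0) + c.X → =b=> q1, =c=> q0
  q1 = c.a.b.(0 + 0) → =c=> q2
  q2 = a.b.(0 + 0) → =a=> q3
  q3 = b.(0 + 0) → =b=> q4
  q4 = 0 + 0 → (no moves)
Coarsest stable partition (strong bisimilarity classes):
  B0 = {p0}
  B1 = {p1, q1}
  B2 = {p2, q2}
  B3 = {p3, q3}
  B4 = {p4, q4}
  B5 = {q0}
p0 ∈ B0, q0 ∈ B5 → different blocks

NO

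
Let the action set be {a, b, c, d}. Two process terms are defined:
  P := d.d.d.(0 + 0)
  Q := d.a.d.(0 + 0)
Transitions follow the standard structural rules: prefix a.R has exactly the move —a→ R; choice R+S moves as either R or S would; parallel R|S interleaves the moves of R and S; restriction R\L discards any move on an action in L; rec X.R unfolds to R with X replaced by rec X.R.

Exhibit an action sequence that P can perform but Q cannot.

LTS(P): 4 reachable states
  u0 = d.d.d.(0 + 0) ⊢ —d→ u1
  u1 = d.d.(0 + 0) ⊢ —d→ u2
  u2 = d.(0 + 0) ⊢ —d→ u3
  u3 = 0 + 0 ⊢ (no moves)
LTS(Q): 4 reachable states
  v0 = d.a.d.(0 + 0) ⊢ —d→ v1
  v1 = a.d.(0 + 0) ⊢ —a→ v2
  v2 = d.(0 + 0) ⊢ —d→ v3
  v3 = 0 + 0 ⊢ (no moves)
Run σ = ⟨dd⟩ on P: start {u0}
  after d @ step 1: {u1}
  after d @ step 2: {u2}
  — P admits the full trace.
Run σ = ⟨dd⟩ on Q: start {v0}
  after d @ step 1: {v1}
  after d @ step 2: no successor for Q

dd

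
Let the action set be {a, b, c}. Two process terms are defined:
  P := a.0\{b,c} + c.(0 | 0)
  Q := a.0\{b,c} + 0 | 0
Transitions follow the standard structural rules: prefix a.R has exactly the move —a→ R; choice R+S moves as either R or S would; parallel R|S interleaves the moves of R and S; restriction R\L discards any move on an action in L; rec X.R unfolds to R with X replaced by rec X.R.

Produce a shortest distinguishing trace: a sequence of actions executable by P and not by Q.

Reachable graph of P (3 states):
  m0 = a.0\{b,c} + c.(0 | 0) | ··a··> m1, ··c··> m2
  m1 = 0\{b,c} | ∅
  m2 = 0 | 0 | ∅
Reachable graph of Q (2 states):
  n0 = a.0\{b,c} + 0 | 0 | ··a··> n1
  n1 = 0\{b,c} | ∅
Executing c from P (initial set {m0}):
  after c @ step 1: {m2}
  ✓ P
Executing c from Q (initial set {n0}):
  after c @ step 1: ∅  — Q cannot continue

c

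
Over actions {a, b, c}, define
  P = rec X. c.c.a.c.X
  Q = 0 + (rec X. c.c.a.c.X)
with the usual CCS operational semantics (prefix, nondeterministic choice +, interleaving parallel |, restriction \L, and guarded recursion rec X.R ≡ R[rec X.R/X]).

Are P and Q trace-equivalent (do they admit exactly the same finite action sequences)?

YES

LTS(P): 4 reachable states
  m0 = rec X. c.c.a.c.X has moves —c→ m1
  m1 = c.a.c.(rec X. c.c.a.c.X) has moves —c→ m2
  m2 = a.c.(rec X. c.c.a.c.X) has moves —a→ m3
  m3 = c.(rec X. c.c.a.c.X) has moves —c→ m0
LTS(Q): 5 reachable states
  n0 = 0 + (rec X. c.c.a.c.X) has moves —c→ n1
  n1 = c.a.c.(rec X. c.c.a.c.X) has moves —c→ n2
  n2 = a.c.(rec X. c.c.a.c.X) has moves —a→ n3
  n3 = c.(rec X. c.c.a.c.X) has moves —c→ n4
  n4 = rec X. c.c.a.c.X has moves —c→ n1
Bisimilarity quotient blocks:
  B0 = {m0, n0, n4}
  B1 = {m1, n1}
  B2 = {m2, n2}
  B3 = {m3, n3}
m0 ∈ B0, n0 ∈ B0 → same block
Bisimilar ⇒ trace-equivalent.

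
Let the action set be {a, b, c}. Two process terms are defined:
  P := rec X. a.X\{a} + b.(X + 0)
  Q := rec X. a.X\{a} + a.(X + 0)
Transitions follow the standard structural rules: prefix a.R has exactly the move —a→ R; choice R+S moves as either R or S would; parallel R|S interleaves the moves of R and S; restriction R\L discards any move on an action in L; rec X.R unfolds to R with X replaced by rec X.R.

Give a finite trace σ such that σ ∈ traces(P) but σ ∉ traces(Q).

LTS(P): 4 reachable states
  u0 = rec X. a.X\{a} + b.(X + 0) | —a→ u1, —b→ u2
  u1 = (rec X. a.X\{a} + b.(X + 0))\{a} | —b→ u3
  u2 = (rec X. a.X\{a} + b.(X + 0)) + 0 | —a→ u1, —b→ u2
  u3 = ((rec X. a.X\{a} + b.(X + 0)) + 0)\{a} | —b→ u3
LTS(Q): 3 reachable states
  v0 = rec X. a.X\{a} + a.(X + 0) | —a→ v1, —a→ v2
  v1 = (rec X. a.X\{a} + a.(X + 0)) + 0 | —a→ v1, —a→ v2
  v2 = (rec X. a.X\{a} + a.(X + 0))\{a} | ·
Run σ = ⟨b⟩ on P: start {u0}
  after b @ step 1: {u2}
  — P admits the full trace.
Run σ = ⟨b⟩ on Q: start {v0}
  after b @ step 1: no successor for Q

b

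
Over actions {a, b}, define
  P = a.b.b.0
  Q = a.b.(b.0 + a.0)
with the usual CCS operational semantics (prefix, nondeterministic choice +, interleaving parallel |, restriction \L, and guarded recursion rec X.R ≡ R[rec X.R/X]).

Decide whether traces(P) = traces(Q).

LTS(P): 4 reachable states
  p0 = a.b.b.0 | =a=> p1
  p1 = b.b.0 | =b=> p2
  p2 = b.0 | =b=> p3
  p3 = 0 | stopped
LTS(Q): 4 reachable states
  q0 = a.b.(b.0 + a.0) | =a=> q1
  q1 = b.(b.0 + a.0) | =b=> q2
  q2 = b.0 + a.0 | =a=> q3, =b=> q3
  q3 = 0 | stopped
Executing aba from Q (initial set {q0}):
  step 1 (a): {q1}
  step 2 (b): {q2}
  step 3 (a): {q3}
  Q completes σ.
Executing aba from P (initial set {p0}):
  step 1 (a): {p1}
  step 2 (b): {p2}
  step 3 (a): ∅  — P cannot continue

NO — witness ⟨aba⟩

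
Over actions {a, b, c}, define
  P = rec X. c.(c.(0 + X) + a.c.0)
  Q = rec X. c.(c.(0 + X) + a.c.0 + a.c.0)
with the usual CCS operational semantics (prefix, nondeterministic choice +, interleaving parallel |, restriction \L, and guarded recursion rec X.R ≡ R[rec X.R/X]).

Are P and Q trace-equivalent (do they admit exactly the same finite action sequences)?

trace-equivalent

LTS(P): 5 reachable states
  s0 = rec X. c.(c.(0 + X) + a.c.0) ⊢ -c-> s1
  s1 = c.(0 + (rec X. c.(c.(0 + X) + a.c.0))) + a.c.0 ⊢ -a-> s2, -c-> s3
  s2 = c.0 ⊢ -c-> s4
  s3 = 0 + (rec X. c.(c.(0 + X) + a.c.0)) ⊢ -c-> s1
  s4 = 0 ⊢ ∅
LTS(Q): 5 reachable states
  t0 = rec X. c.(c.(0 + X) + a.c.0 + a.c.0) ⊢ -c-> t1
  t1 = c.(0 + (rec X. c.(c.(0 + X) + a.c.0 + a.c.0))) + a.c.0 + a.c.0 ⊢ -a-> t2, -c-> t3
  t2 = c.0 ⊢ -c-> t4
  t3 = 0 + (rec X. c.(c.(0 + X) + a.c.0 + a.c.0)) ⊢ -c-> t1
  t4 = 0 ⊢ ∅
Coarsest stable partition (strong bisimilarity classes):
  B0 = {s0, s3, t0, t3}
  B1 = {s1, t1}
  B2 = {s2, t2}
  B3 = {s4, t4}
s0 ∈ B0, t0 ∈ B0 → same block
Bisimilar ⇒ trace-equivalent.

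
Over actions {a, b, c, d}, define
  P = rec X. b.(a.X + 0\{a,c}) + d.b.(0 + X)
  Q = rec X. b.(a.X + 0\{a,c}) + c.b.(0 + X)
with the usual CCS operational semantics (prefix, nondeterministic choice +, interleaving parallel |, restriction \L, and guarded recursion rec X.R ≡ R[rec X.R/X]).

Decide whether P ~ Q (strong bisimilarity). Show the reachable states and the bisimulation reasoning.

LTS(P): 4 reachable states
  m0 = rec X. b.(a.X + 0\{a,c}) + d.b.(0 + X) | —b→ m1, —d→ m2
  m1 = a.(rec X. b.(a.X + 0\{a,c}) + d.b.(0 + X)) + 0\{a,c} | —a→ m0
  m2 = b.(0 + (rec X. b.(a.X + 0\{a,c}) + d.b.(0 + X))) | —b→ m3
  m3 = 0 + (rec X. b.(a.X + 0\{a,c}) + d.b.(0 + X)) | —b→ m1, —d→ m2
LTS(Q): 4 reachable states
  n0 = rec X. b.(a.X + 0\{a,c}) + c.b.(0 + X) | —b→ n1, —c→ n2
  n1 = a.(rec X. b.(a.X + 0\{a,c}) + c.b.(0 + X)) + 0\{a,c} | —a→ n0
  n2 = b.(0 + (rec X. b.(a.X + 0\{a,c}) + c.b.(0 + X))) | —b→ n3
  n3 = 0 + (rec X. b.(a.X + 0\{a,c}) + c.b.(0 + X)) | —b→ n1, —c→ n2
Coarsest stable partition (strong bisimilarity classes):
  B0 = {m0, m3}
  B1 = {m2}
  B2 = {m1}
  B3 = {n0, n3}
  B4 = {n1}
  B5 = {n2}
m0 ∈ B0, n0 ∈ B3 → different blocks

NO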